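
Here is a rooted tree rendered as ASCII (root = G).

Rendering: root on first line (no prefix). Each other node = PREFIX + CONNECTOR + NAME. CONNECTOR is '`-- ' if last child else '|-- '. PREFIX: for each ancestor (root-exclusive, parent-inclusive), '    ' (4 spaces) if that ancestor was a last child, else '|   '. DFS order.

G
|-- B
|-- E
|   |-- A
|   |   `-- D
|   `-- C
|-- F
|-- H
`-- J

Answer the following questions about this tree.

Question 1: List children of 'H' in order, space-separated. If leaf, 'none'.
Node H's children (from adjacency): (leaf)

Answer: none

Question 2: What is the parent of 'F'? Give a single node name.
Answer: G

Derivation:
Scan adjacency: F appears as child of G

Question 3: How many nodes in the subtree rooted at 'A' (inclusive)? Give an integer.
Answer: 2

Derivation:
Subtree rooted at A contains: A, D
Count = 2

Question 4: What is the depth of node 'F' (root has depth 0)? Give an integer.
Answer: 1

Derivation:
Path from root to F: G -> F
Depth = number of edges = 1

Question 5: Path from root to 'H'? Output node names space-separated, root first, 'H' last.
Walk down from root: G -> H

Answer: G H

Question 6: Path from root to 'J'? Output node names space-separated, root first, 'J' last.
Walk down from root: G -> J

Answer: G J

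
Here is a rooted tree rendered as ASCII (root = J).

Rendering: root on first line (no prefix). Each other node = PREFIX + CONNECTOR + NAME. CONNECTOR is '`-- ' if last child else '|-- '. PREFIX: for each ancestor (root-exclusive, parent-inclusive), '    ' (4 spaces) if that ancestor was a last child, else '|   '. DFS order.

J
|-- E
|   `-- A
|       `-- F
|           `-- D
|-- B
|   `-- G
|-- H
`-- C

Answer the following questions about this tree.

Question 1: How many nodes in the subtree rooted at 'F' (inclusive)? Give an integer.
Subtree rooted at F contains: D, F
Count = 2

Answer: 2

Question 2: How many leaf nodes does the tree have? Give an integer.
Answer: 4

Derivation:
Leaves (nodes with no children): C, D, G, H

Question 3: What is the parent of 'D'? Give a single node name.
Answer: F

Derivation:
Scan adjacency: D appears as child of F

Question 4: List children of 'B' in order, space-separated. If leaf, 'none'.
Node B's children (from adjacency): G

Answer: G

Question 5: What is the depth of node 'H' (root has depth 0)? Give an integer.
Answer: 1

Derivation:
Path from root to H: J -> H
Depth = number of edges = 1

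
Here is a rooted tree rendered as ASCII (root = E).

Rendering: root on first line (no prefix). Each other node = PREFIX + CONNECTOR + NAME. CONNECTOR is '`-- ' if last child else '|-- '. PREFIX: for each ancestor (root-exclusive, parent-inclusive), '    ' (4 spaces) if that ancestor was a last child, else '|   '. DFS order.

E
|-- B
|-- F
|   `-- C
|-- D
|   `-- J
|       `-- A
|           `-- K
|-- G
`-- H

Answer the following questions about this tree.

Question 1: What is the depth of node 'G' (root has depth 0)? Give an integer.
Path from root to G: E -> G
Depth = number of edges = 1

Answer: 1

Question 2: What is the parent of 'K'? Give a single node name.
Answer: A

Derivation:
Scan adjacency: K appears as child of A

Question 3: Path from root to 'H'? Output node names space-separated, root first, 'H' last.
Answer: E H

Derivation:
Walk down from root: E -> H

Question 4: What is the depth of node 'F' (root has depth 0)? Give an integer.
Path from root to F: E -> F
Depth = number of edges = 1

Answer: 1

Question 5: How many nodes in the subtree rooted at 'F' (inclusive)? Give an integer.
Answer: 2

Derivation:
Subtree rooted at F contains: C, F
Count = 2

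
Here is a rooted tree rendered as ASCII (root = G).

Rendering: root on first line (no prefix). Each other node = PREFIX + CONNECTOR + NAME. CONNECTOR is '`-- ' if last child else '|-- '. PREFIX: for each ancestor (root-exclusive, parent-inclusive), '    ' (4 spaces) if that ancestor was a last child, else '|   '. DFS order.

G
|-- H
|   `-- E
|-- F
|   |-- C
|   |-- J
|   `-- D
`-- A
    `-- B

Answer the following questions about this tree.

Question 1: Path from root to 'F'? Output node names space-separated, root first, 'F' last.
Answer: G F

Derivation:
Walk down from root: G -> F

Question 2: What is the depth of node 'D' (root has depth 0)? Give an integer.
Answer: 2

Derivation:
Path from root to D: G -> F -> D
Depth = number of edges = 2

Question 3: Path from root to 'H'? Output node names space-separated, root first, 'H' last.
Walk down from root: G -> H

Answer: G H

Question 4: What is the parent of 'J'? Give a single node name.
Scan adjacency: J appears as child of F

Answer: F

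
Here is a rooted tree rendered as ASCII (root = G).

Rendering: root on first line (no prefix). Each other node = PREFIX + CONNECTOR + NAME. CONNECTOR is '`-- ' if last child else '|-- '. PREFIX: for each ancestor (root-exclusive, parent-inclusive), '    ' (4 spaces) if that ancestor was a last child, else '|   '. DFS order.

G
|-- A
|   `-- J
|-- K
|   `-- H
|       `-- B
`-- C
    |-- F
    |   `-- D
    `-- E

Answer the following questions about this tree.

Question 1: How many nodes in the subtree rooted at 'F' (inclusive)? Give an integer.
Answer: 2

Derivation:
Subtree rooted at F contains: D, F
Count = 2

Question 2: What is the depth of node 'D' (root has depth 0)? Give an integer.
Answer: 3

Derivation:
Path from root to D: G -> C -> F -> D
Depth = number of edges = 3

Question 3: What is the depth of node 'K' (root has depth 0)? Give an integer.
Answer: 1

Derivation:
Path from root to K: G -> K
Depth = number of edges = 1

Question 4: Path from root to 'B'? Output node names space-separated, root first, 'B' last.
Walk down from root: G -> K -> H -> B

Answer: G K H B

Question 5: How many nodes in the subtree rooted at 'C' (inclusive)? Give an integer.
Answer: 4

Derivation:
Subtree rooted at C contains: C, D, E, F
Count = 4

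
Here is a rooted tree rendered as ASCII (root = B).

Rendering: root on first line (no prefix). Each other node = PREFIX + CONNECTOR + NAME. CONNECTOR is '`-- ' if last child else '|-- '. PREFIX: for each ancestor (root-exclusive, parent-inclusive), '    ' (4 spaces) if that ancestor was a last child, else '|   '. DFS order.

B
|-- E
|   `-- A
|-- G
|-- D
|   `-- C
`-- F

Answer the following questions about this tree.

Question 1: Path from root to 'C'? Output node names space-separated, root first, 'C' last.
Walk down from root: B -> D -> C

Answer: B D C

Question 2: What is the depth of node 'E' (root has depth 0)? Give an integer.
Path from root to E: B -> E
Depth = number of edges = 1

Answer: 1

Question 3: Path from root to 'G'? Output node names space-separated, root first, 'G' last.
Answer: B G

Derivation:
Walk down from root: B -> G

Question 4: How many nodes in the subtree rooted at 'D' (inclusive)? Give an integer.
Answer: 2

Derivation:
Subtree rooted at D contains: C, D
Count = 2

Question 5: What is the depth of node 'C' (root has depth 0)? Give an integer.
Path from root to C: B -> D -> C
Depth = number of edges = 2

Answer: 2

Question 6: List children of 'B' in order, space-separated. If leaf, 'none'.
Node B's children (from adjacency): E, G, D, F

Answer: E G D F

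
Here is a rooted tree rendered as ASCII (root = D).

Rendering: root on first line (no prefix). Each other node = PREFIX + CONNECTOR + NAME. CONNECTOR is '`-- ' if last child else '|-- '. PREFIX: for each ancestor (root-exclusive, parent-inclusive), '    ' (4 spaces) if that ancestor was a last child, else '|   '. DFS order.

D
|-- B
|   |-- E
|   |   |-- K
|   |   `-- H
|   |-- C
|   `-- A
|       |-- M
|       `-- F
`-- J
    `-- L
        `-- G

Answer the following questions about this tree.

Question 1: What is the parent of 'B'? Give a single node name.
Answer: D

Derivation:
Scan adjacency: B appears as child of D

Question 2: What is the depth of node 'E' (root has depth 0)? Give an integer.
Path from root to E: D -> B -> E
Depth = number of edges = 2

Answer: 2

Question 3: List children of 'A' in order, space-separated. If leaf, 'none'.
Answer: M F

Derivation:
Node A's children (from adjacency): M, F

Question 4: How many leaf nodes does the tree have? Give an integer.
Answer: 6

Derivation:
Leaves (nodes with no children): C, F, G, H, K, M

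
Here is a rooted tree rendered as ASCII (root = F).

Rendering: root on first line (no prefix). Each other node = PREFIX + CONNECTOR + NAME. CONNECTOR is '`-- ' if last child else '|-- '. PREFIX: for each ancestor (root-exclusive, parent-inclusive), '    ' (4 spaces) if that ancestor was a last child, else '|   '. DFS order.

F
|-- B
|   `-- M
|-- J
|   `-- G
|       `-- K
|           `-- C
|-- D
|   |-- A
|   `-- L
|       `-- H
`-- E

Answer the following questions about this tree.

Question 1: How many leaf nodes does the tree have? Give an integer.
Leaves (nodes with no children): A, C, E, H, M

Answer: 5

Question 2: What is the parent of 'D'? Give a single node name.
Scan adjacency: D appears as child of F

Answer: F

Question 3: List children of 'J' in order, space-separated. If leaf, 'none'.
Node J's children (from adjacency): G

Answer: G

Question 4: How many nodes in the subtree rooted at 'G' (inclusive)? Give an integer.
Subtree rooted at G contains: C, G, K
Count = 3

Answer: 3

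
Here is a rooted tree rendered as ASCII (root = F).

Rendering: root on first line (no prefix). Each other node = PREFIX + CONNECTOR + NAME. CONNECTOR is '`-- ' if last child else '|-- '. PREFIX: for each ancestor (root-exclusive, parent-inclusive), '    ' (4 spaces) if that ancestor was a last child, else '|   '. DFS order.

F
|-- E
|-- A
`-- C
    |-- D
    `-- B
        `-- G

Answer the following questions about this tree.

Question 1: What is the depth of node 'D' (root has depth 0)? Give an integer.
Path from root to D: F -> C -> D
Depth = number of edges = 2

Answer: 2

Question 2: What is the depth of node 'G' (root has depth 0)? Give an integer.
Path from root to G: F -> C -> B -> G
Depth = number of edges = 3

Answer: 3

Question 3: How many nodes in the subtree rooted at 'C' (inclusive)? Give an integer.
Subtree rooted at C contains: B, C, D, G
Count = 4

Answer: 4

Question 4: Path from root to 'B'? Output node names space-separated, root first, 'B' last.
Walk down from root: F -> C -> B

Answer: F C B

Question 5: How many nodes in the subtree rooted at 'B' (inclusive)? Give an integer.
Answer: 2

Derivation:
Subtree rooted at B contains: B, G
Count = 2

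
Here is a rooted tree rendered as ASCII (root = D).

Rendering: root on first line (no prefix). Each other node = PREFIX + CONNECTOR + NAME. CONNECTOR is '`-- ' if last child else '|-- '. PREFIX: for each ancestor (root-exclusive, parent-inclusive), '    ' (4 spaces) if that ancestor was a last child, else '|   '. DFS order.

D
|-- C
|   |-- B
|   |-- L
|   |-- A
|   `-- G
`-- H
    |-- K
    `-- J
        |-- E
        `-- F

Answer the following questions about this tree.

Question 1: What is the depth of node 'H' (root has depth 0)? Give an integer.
Path from root to H: D -> H
Depth = number of edges = 1

Answer: 1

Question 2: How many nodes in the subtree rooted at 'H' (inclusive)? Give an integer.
Subtree rooted at H contains: E, F, H, J, K
Count = 5

Answer: 5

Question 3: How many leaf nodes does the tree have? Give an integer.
Answer: 7

Derivation:
Leaves (nodes with no children): A, B, E, F, G, K, L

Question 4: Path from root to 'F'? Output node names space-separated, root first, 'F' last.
Walk down from root: D -> H -> J -> F

Answer: D H J F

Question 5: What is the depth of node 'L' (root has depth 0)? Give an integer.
Path from root to L: D -> C -> L
Depth = number of edges = 2

Answer: 2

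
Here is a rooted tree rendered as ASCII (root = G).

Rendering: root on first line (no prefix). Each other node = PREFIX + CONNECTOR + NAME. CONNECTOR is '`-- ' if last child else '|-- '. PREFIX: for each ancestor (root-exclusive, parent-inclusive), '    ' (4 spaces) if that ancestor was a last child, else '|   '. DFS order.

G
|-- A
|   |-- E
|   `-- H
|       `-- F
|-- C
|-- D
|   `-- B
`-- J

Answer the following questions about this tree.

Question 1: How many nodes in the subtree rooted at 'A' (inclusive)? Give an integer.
Subtree rooted at A contains: A, E, F, H
Count = 4

Answer: 4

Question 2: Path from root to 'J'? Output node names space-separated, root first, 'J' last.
Walk down from root: G -> J

Answer: G J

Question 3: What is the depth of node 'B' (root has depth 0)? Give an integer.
Answer: 2

Derivation:
Path from root to B: G -> D -> B
Depth = number of edges = 2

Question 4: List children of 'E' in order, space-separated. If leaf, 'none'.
Node E's children (from adjacency): (leaf)

Answer: none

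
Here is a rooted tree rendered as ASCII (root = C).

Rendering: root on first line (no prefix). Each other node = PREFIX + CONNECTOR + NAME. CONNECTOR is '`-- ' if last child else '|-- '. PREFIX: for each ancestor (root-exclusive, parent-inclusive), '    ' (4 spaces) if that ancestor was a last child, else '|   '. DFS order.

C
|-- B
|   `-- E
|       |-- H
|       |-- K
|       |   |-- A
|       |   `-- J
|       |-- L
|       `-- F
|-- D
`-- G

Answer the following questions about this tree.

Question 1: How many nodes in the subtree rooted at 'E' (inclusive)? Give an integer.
Subtree rooted at E contains: A, E, F, H, J, K, L
Count = 7

Answer: 7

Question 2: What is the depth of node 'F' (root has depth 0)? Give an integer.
Answer: 3

Derivation:
Path from root to F: C -> B -> E -> F
Depth = number of edges = 3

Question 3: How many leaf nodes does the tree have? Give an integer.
Leaves (nodes with no children): A, D, F, G, H, J, L

Answer: 7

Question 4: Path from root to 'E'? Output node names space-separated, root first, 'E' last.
Walk down from root: C -> B -> E

Answer: C B E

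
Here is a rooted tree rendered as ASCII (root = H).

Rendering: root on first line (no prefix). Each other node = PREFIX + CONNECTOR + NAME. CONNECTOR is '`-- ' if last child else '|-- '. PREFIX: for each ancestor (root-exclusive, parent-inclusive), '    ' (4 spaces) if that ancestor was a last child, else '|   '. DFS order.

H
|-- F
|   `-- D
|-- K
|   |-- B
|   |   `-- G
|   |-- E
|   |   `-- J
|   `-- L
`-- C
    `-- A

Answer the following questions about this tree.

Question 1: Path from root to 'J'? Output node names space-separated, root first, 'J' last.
Walk down from root: H -> K -> E -> J

Answer: H K E J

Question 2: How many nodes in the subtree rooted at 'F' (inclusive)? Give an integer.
Answer: 2

Derivation:
Subtree rooted at F contains: D, F
Count = 2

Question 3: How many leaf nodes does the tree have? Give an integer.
Answer: 5

Derivation:
Leaves (nodes with no children): A, D, G, J, L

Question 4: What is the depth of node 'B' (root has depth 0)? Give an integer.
Answer: 2

Derivation:
Path from root to B: H -> K -> B
Depth = number of edges = 2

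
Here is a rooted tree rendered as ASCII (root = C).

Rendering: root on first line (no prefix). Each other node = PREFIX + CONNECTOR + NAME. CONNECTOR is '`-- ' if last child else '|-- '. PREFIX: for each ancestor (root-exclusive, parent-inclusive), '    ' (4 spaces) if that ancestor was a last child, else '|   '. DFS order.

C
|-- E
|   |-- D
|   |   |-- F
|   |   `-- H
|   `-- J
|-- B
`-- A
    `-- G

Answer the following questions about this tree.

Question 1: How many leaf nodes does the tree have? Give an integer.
Answer: 5

Derivation:
Leaves (nodes with no children): B, F, G, H, J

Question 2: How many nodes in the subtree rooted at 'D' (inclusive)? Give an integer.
Subtree rooted at D contains: D, F, H
Count = 3

Answer: 3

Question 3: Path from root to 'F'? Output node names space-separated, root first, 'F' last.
Answer: C E D F

Derivation:
Walk down from root: C -> E -> D -> F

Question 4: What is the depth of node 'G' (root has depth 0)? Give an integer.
Answer: 2

Derivation:
Path from root to G: C -> A -> G
Depth = number of edges = 2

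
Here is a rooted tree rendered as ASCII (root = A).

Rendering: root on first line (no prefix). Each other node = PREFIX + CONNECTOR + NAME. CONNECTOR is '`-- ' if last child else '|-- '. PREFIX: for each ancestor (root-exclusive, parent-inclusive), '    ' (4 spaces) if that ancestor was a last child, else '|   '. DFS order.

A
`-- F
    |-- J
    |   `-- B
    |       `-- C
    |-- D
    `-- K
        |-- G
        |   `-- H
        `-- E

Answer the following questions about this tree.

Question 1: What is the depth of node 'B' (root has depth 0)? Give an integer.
Answer: 3

Derivation:
Path from root to B: A -> F -> J -> B
Depth = number of edges = 3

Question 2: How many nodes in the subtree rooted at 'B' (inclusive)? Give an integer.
Subtree rooted at B contains: B, C
Count = 2

Answer: 2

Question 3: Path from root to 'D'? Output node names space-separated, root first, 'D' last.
Walk down from root: A -> F -> D

Answer: A F D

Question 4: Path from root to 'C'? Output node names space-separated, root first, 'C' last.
Answer: A F J B C

Derivation:
Walk down from root: A -> F -> J -> B -> C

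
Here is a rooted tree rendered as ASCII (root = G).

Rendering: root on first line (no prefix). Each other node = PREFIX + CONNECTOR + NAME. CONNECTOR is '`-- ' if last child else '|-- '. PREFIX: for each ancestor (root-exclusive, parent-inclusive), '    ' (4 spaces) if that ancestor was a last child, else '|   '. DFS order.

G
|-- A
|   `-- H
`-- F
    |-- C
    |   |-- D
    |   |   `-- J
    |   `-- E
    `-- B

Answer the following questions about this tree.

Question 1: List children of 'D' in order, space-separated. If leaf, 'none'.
Node D's children (from adjacency): J

Answer: J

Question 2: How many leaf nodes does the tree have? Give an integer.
Answer: 4

Derivation:
Leaves (nodes with no children): B, E, H, J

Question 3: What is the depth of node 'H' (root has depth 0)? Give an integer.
Path from root to H: G -> A -> H
Depth = number of edges = 2

Answer: 2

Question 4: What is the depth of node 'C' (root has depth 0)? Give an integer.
Path from root to C: G -> F -> C
Depth = number of edges = 2

Answer: 2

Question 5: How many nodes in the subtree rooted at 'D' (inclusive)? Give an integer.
Answer: 2

Derivation:
Subtree rooted at D contains: D, J
Count = 2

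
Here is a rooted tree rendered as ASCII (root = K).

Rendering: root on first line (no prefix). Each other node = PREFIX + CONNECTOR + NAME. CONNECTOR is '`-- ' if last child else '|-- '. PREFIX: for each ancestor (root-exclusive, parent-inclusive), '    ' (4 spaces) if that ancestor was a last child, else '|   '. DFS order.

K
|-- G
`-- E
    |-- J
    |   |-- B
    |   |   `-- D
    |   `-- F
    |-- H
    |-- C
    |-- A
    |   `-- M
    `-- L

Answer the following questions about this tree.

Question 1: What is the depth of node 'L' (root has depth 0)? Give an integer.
Path from root to L: K -> E -> L
Depth = number of edges = 2

Answer: 2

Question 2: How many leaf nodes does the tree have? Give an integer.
Leaves (nodes with no children): C, D, F, G, H, L, M

Answer: 7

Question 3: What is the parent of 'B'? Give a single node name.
Answer: J

Derivation:
Scan adjacency: B appears as child of J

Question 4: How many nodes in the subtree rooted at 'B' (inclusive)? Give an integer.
Answer: 2

Derivation:
Subtree rooted at B contains: B, D
Count = 2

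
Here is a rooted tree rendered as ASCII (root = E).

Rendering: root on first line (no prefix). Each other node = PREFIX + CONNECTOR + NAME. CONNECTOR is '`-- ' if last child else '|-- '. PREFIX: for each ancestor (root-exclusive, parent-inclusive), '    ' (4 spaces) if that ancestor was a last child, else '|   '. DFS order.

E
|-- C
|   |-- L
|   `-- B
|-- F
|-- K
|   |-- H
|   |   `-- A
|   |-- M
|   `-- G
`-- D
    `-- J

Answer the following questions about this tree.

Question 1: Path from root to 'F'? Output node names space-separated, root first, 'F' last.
Walk down from root: E -> F

Answer: E F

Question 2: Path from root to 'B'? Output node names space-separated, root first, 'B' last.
Answer: E C B

Derivation:
Walk down from root: E -> C -> B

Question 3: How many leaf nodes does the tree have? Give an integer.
Leaves (nodes with no children): A, B, F, G, J, L, M

Answer: 7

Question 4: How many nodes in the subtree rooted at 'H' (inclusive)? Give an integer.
Subtree rooted at H contains: A, H
Count = 2

Answer: 2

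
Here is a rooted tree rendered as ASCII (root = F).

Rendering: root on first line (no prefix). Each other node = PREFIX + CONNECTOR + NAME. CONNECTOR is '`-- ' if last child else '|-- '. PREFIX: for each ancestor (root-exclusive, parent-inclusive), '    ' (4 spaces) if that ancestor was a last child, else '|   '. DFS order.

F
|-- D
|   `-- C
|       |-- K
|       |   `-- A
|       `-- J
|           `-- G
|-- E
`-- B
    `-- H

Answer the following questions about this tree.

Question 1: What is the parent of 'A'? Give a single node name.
Scan adjacency: A appears as child of K

Answer: K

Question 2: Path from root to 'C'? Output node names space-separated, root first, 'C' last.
Answer: F D C

Derivation:
Walk down from root: F -> D -> C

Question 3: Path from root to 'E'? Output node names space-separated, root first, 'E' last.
Answer: F E

Derivation:
Walk down from root: F -> E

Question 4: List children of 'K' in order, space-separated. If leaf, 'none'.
Answer: A

Derivation:
Node K's children (from adjacency): A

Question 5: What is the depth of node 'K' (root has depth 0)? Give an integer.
Answer: 3

Derivation:
Path from root to K: F -> D -> C -> K
Depth = number of edges = 3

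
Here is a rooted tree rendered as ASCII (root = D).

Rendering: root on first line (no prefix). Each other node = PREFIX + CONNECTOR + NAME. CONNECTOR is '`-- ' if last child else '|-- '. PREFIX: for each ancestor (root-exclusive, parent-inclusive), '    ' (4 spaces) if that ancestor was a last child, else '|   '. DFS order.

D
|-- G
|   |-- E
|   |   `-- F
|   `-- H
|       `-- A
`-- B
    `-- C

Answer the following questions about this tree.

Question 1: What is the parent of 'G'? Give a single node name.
Answer: D

Derivation:
Scan adjacency: G appears as child of D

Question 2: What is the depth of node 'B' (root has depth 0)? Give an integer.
Answer: 1

Derivation:
Path from root to B: D -> B
Depth = number of edges = 1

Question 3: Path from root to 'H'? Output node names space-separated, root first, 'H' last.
Walk down from root: D -> G -> H

Answer: D G H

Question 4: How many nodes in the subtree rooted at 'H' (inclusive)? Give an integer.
Answer: 2

Derivation:
Subtree rooted at H contains: A, H
Count = 2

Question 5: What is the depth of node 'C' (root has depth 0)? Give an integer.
Path from root to C: D -> B -> C
Depth = number of edges = 2

Answer: 2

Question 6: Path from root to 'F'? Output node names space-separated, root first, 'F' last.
Walk down from root: D -> G -> E -> F

Answer: D G E F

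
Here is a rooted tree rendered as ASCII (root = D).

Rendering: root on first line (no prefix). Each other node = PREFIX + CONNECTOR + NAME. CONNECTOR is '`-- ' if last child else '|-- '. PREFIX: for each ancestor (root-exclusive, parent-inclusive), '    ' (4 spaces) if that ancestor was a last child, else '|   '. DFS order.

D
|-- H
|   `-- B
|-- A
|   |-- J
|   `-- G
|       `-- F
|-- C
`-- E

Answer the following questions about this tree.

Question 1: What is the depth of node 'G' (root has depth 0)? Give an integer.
Path from root to G: D -> A -> G
Depth = number of edges = 2

Answer: 2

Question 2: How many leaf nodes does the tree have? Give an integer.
Answer: 5

Derivation:
Leaves (nodes with no children): B, C, E, F, J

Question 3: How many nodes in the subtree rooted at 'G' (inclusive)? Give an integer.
Answer: 2

Derivation:
Subtree rooted at G contains: F, G
Count = 2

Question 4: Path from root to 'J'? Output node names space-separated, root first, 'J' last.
Answer: D A J

Derivation:
Walk down from root: D -> A -> J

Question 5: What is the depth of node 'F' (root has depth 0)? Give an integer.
Answer: 3

Derivation:
Path from root to F: D -> A -> G -> F
Depth = number of edges = 3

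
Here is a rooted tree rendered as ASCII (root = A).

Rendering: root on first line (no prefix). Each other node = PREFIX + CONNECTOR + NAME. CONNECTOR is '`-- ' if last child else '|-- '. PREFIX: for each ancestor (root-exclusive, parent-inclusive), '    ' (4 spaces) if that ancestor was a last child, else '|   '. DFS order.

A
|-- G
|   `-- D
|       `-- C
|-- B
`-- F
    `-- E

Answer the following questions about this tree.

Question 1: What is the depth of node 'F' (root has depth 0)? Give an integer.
Answer: 1

Derivation:
Path from root to F: A -> F
Depth = number of edges = 1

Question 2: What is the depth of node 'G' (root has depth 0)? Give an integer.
Answer: 1

Derivation:
Path from root to G: A -> G
Depth = number of edges = 1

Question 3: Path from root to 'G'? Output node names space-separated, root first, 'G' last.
Walk down from root: A -> G

Answer: A G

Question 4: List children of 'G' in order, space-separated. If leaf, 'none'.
Answer: D

Derivation:
Node G's children (from adjacency): D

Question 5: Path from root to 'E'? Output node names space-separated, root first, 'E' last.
Walk down from root: A -> F -> E

Answer: A F E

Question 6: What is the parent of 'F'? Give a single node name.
Answer: A

Derivation:
Scan adjacency: F appears as child of A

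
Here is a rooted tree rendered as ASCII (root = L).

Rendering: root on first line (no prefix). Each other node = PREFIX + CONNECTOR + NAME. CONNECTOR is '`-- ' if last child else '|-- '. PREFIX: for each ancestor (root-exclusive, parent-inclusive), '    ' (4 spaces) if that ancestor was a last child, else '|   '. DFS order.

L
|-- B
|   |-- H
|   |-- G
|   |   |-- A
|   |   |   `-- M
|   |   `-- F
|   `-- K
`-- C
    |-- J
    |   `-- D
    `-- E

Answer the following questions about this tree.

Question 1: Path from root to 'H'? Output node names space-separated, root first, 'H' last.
Answer: L B H

Derivation:
Walk down from root: L -> B -> H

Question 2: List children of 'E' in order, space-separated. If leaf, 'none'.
Node E's children (from adjacency): (leaf)

Answer: none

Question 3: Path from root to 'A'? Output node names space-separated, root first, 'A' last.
Answer: L B G A

Derivation:
Walk down from root: L -> B -> G -> A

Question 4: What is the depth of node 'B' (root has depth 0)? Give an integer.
Path from root to B: L -> B
Depth = number of edges = 1

Answer: 1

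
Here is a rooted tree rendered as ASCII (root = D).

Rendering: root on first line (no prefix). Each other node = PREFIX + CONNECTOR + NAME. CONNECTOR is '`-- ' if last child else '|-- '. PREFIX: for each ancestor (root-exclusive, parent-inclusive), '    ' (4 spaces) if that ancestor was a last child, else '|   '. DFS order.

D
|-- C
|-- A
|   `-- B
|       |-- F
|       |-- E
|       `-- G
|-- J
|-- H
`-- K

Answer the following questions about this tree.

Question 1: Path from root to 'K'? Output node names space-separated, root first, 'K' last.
Walk down from root: D -> K

Answer: D K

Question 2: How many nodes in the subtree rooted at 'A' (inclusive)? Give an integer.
Answer: 5

Derivation:
Subtree rooted at A contains: A, B, E, F, G
Count = 5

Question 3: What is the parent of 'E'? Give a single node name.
Answer: B

Derivation:
Scan adjacency: E appears as child of B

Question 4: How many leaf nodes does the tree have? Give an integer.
Leaves (nodes with no children): C, E, F, G, H, J, K

Answer: 7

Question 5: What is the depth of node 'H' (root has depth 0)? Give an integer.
Path from root to H: D -> H
Depth = number of edges = 1

Answer: 1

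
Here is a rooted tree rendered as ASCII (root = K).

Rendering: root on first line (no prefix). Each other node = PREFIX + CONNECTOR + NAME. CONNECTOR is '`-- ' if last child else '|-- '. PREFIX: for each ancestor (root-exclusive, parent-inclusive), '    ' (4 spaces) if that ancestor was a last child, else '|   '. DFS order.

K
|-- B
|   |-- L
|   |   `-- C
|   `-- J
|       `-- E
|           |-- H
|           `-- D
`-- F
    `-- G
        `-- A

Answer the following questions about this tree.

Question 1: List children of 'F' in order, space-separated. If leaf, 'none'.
Answer: G

Derivation:
Node F's children (from adjacency): G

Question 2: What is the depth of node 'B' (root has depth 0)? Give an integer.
Path from root to B: K -> B
Depth = number of edges = 1

Answer: 1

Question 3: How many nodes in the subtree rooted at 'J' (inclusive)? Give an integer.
Answer: 4

Derivation:
Subtree rooted at J contains: D, E, H, J
Count = 4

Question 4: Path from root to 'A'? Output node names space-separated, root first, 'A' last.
Answer: K F G A

Derivation:
Walk down from root: K -> F -> G -> A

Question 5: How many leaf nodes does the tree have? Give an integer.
Leaves (nodes with no children): A, C, D, H

Answer: 4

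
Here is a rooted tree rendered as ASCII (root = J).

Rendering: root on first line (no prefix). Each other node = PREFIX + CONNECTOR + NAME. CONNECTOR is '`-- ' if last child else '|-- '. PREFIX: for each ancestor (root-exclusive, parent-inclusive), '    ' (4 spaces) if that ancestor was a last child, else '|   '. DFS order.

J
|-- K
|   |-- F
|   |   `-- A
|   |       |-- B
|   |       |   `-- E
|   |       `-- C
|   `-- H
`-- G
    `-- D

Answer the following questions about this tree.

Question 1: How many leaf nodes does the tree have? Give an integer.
Answer: 4

Derivation:
Leaves (nodes with no children): C, D, E, H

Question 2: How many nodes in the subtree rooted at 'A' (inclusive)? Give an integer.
Subtree rooted at A contains: A, B, C, E
Count = 4

Answer: 4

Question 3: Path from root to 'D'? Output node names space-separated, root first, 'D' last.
Walk down from root: J -> G -> D

Answer: J G D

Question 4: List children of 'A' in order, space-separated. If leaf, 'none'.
Answer: B C

Derivation:
Node A's children (from adjacency): B, C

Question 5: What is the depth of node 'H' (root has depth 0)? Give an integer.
Answer: 2

Derivation:
Path from root to H: J -> K -> H
Depth = number of edges = 2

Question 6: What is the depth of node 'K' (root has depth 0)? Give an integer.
Answer: 1

Derivation:
Path from root to K: J -> K
Depth = number of edges = 1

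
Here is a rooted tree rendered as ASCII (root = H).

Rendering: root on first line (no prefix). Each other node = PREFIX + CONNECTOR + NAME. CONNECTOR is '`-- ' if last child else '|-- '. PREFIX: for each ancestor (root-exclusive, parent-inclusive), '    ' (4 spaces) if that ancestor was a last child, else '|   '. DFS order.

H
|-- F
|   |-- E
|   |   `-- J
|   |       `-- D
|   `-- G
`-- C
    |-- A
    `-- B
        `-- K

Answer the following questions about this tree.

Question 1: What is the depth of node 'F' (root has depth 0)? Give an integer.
Answer: 1

Derivation:
Path from root to F: H -> F
Depth = number of edges = 1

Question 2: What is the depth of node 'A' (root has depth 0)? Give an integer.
Path from root to A: H -> C -> A
Depth = number of edges = 2

Answer: 2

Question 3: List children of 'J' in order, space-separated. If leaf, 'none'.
Answer: D

Derivation:
Node J's children (from adjacency): D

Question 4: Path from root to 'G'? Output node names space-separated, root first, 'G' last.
Answer: H F G

Derivation:
Walk down from root: H -> F -> G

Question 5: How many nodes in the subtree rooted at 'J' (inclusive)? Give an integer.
Subtree rooted at J contains: D, J
Count = 2

Answer: 2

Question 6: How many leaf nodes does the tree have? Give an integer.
Answer: 4

Derivation:
Leaves (nodes with no children): A, D, G, K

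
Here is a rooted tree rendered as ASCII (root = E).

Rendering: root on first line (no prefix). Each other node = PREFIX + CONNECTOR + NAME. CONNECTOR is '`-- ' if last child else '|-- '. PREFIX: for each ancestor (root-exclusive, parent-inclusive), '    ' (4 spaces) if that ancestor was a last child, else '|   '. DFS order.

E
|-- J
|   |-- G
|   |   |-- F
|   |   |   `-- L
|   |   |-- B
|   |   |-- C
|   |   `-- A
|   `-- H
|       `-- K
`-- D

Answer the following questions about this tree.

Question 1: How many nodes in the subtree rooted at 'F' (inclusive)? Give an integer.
Subtree rooted at F contains: F, L
Count = 2

Answer: 2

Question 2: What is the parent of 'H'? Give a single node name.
Answer: J

Derivation:
Scan adjacency: H appears as child of J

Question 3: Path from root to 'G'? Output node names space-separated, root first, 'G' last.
Answer: E J G

Derivation:
Walk down from root: E -> J -> G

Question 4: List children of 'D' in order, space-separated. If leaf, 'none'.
Node D's children (from adjacency): (leaf)

Answer: none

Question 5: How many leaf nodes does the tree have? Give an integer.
Leaves (nodes with no children): A, B, C, D, K, L

Answer: 6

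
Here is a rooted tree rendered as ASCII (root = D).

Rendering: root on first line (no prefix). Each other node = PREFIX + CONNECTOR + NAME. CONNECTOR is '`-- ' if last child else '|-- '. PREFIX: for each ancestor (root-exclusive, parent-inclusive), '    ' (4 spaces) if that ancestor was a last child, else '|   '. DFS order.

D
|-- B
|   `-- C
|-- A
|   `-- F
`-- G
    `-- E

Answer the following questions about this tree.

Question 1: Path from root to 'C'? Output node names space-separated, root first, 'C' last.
Walk down from root: D -> B -> C

Answer: D B C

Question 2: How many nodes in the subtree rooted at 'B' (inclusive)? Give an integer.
Subtree rooted at B contains: B, C
Count = 2

Answer: 2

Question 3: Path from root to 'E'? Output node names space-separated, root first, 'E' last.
Walk down from root: D -> G -> E

Answer: D G E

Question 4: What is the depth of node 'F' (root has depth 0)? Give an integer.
Answer: 2

Derivation:
Path from root to F: D -> A -> F
Depth = number of edges = 2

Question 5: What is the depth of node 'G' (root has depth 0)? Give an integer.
Path from root to G: D -> G
Depth = number of edges = 1

Answer: 1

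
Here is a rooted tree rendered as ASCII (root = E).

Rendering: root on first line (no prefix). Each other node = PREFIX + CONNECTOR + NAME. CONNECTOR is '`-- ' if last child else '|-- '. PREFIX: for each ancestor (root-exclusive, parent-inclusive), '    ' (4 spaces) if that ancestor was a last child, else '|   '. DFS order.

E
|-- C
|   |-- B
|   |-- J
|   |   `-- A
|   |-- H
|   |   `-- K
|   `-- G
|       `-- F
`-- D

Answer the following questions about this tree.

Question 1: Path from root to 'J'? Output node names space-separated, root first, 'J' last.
Answer: E C J

Derivation:
Walk down from root: E -> C -> J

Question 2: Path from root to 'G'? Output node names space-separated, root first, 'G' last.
Walk down from root: E -> C -> G

Answer: E C G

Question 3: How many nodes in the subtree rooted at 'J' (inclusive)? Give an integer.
Answer: 2

Derivation:
Subtree rooted at J contains: A, J
Count = 2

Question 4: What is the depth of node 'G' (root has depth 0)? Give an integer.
Answer: 2

Derivation:
Path from root to G: E -> C -> G
Depth = number of edges = 2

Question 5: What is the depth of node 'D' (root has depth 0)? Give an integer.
Answer: 1

Derivation:
Path from root to D: E -> D
Depth = number of edges = 1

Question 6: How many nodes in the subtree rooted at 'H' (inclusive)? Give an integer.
Answer: 2

Derivation:
Subtree rooted at H contains: H, K
Count = 2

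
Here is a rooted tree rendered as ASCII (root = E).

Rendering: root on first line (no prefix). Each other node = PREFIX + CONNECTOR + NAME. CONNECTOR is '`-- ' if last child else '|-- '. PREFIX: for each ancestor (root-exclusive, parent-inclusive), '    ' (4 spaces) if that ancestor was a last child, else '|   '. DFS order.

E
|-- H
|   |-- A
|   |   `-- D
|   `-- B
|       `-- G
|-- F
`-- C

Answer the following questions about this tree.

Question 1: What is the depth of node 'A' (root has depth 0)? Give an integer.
Path from root to A: E -> H -> A
Depth = number of edges = 2

Answer: 2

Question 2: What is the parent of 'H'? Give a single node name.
Scan adjacency: H appears as child of E

Answer: E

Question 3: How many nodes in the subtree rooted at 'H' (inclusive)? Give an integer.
Subtree rooted at H contains: A, B, D, G, H
Count = 5

Answer: 5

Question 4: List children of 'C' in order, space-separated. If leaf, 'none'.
Node C's children (from adjacency): (leaf)

Answer: none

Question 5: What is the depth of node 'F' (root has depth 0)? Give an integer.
Path from root to F: E -> F
Depth = number of edges = 1

Answer: 1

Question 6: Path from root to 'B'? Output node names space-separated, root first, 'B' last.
Walk down from root: E -> H -> B

Answer: E H B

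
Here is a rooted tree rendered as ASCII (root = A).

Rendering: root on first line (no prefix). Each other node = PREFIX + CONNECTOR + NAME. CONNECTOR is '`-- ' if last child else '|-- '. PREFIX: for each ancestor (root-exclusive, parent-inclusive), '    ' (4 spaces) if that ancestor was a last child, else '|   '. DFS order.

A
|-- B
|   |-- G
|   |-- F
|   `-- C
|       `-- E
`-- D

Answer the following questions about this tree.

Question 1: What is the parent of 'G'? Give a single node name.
Scan adjacency: G appears as child of B

Answer: B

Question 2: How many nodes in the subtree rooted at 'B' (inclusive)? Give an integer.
Subtree rooted at B contains: B, C, E, F, G
Count = 5

Answer: 5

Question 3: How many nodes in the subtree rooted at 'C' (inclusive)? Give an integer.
Answer: 2

Derivation:
Subtree rooted at C contains: C, E
Count = 2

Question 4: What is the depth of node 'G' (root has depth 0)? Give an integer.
Answer: 2

Derivation:
Path from root to G: A -> B -> G
Depth = number of edges = 2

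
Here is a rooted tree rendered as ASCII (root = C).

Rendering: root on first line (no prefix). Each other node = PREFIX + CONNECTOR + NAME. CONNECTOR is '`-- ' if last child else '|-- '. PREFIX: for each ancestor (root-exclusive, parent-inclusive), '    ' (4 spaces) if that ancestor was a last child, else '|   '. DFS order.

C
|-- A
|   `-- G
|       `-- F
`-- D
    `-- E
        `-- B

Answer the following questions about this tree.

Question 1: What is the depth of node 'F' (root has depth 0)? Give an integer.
Path from root to F: C -> A -> G -> F
Depth = number of edges = 3

Answer: 3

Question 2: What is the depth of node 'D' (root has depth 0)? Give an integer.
Answer: 1

Derivation:
Path from root to D: C -> D
Depth = number of edges = 1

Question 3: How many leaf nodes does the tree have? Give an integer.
Answer: 2

Derivation:
Leaves (nodes with no children): B, F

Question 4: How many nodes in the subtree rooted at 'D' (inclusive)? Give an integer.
Answer: 3

Derivation:
Subtree rooted at D contains: B, D, E
Count = 3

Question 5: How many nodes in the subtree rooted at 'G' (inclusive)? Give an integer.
Answer: 2

Derivation:
Subtree rooted at G contains: F, G
Count = 2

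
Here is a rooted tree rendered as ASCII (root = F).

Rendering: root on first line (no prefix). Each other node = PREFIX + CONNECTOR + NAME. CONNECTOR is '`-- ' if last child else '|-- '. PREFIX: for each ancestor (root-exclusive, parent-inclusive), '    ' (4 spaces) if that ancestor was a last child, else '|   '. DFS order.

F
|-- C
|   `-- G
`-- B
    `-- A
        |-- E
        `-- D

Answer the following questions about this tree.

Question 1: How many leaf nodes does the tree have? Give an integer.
Leaves (nodes with no children): D, E, G

Answer: 3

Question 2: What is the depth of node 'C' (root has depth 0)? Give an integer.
Path from root to C: F -> C
Depth = number of edges = 1

Answer: 1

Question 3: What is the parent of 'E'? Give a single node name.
Scan adjacency: E appears as child of A

Answer: A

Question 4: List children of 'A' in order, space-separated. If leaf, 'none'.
Answer: E D

Derivation:
Node A's children (from adjacency): E, D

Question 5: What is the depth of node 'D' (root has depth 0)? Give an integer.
Answer: 3

Derivation:
Path from root to D: F -> B -> A -> D
Depth = number of edges = 3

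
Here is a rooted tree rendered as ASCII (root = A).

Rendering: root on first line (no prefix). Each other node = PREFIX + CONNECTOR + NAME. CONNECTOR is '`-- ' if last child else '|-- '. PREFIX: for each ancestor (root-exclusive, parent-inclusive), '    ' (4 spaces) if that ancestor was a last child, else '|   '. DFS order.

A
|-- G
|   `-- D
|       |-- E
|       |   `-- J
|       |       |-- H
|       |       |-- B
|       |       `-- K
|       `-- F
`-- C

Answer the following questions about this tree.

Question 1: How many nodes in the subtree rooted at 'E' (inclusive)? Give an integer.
Subtree rooted at E contains: B, E, H, J, K
Count = 5

Answer: 5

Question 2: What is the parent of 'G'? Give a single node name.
Scan adjacency: G appears as child of A

Answer: A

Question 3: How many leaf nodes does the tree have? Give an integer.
Answer: 5

Derivation:
Leaves (nodes with no children): B, C, F, H, K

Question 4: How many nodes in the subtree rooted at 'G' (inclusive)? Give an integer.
Subtree rooted at G contains: B, D, E, F, G, H, J, K
Count = 8

Answer: 8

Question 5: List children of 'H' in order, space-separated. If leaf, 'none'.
Node H's children (from adjacency): (leaf)

Answer: none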